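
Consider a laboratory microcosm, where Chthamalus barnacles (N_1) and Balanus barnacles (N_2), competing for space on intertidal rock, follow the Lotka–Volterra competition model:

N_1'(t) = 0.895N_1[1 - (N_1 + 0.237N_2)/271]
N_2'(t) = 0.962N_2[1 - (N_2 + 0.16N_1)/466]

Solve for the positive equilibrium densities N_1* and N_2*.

Setting both brackets to zero gives the nullclines N_1 + 0.237N_2 = 271 and 0.16N_1 + N_2 = 466.
Substituting N_2 = 466 - 0.16N_1 into the first: N_1(1 - 0.237·0.16) = 271 - 0.237·466.
So N_1* = 161/0.962 = 167, and then N_2* = 466 - 0.16·167 = 439.

N_1* ≈ 167, N_2* ≈ 439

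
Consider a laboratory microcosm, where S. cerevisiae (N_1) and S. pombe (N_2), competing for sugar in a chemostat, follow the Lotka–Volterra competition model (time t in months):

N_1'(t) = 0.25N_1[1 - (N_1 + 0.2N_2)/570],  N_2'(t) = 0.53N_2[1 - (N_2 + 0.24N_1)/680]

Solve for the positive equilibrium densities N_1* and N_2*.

N_1* ≈ 456, N_2* ≈ 571

Setting both brackets to zero gives the nullclines N_1 + 0.2N_2 = 570 and 0.24N_1 + N_2 = 680.
Substituting N_2 = 680 - 0.24N_1 into the first: N_1(1 - 0.2·0.24) = 570 - 0.2·680.
So N_1* = 434/0.952 = 456, and then N_2* = 680 - 0.24·456 = 571.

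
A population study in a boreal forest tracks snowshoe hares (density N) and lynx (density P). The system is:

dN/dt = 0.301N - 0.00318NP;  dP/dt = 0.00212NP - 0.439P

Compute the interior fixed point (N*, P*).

N* ≈ 207, P* ≈ 94.7

Set dP/dt = 0 with P > 0: 0.00212N - 0.439 = 0, so N* = 0.439/0.00212 = 207.
Set dN/dt = 0 with N > 0: 0.301 - 0.00318P = 0, so P* = 0.301/0.00318 = 94.7.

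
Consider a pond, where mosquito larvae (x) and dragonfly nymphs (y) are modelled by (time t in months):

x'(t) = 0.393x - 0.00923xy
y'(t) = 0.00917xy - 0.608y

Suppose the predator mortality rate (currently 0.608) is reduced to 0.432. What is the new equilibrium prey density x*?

x* ≈ 47.1

At the interior fixed point, setting dy/dt = 0 with y > 0 fixes x* = (predator death rate)/(xy coefficient) — independent of the other coefficients.
With the change, x* = 0.432/0.00917 = 47.1; it falls from 66.3.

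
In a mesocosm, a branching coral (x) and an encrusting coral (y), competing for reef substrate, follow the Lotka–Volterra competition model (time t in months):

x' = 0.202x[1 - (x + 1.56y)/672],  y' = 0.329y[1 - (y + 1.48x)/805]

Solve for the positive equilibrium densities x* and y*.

Setting both brackets to zero gives the nullclines x + 1.56y = 672 and 1.48x + y = 805.
Substituting y = 805 - 1.48x into the first: x(1 - 1.56·1.48) = 672 - 1.56·805.
So x* = -584/-1.31 = 446, and then y* = 805 - 1.48·446 = 145.

x* ≈ 446, y* ≈ 145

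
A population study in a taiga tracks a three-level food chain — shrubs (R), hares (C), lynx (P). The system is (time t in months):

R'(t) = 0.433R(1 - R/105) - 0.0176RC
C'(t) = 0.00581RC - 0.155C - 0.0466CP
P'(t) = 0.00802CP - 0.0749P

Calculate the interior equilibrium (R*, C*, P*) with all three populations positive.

From dP/dt = 0: 0.00802C* = 0.0749, so C* = 9.34.
From dR/dt = 0: 0.433(1 - R*/105) = 0.0176·9.34, giving R* = 105·(1 - 0.38) = 65.1.
From dC/dt = 0: 0.00581·65.1 - 0.155 = 0.0466P*, so P* = 0.223/0.0466 = 4.8.

R* ≈ 65.1, C* ≈ 9.34, P* ≈ 4.8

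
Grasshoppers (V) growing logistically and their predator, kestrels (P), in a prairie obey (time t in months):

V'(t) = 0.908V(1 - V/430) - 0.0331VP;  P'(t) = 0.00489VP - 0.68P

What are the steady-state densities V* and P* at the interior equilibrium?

V* ≈ 139, P* ≈ 18.6

From dP/dt = 0 with P > 0: 0.00489V* = 0.68, so V* = 139.
Substitute into dV/dt = 0: 0.908(1 - 139/430) = 0.0331P*.
The bracket is 0.677, giving P* = 0.614/0.0331 = 18.6.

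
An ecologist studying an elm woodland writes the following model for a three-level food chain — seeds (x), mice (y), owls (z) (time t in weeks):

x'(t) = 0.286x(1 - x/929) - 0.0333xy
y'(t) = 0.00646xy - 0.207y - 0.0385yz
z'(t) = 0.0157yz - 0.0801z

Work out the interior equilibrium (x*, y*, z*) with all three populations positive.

x* ≈ 377, y* ≈ 5.1, z* ≈ 57.9

From dz/dt = 0: 0.0157y* = 0.0801, so y* = 5.1.
From dx/dt = 0: 0.286(1 - x*/929) = 0.0333·5.1, giving x* = 929·(1 - 0.594) = 377.
From dy/dt = 0: 0.00646·377 - 0.207 = 0.0385z*, so z* = 2.23/0.0385 = 57.9.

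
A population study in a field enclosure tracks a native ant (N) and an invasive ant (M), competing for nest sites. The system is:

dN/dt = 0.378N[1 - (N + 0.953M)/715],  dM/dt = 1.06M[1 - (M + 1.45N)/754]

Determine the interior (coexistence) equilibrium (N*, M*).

Setting both brackets to zero gives the nullclines N + 0.953M = 715 and 1.45N + M = 754.
Substituting M = 754 - 1.45N into the first: N(1 - 0.953·1.45) = 715 - 0.953·754.
So N* = -3.56/-0.382 = 9.33, and then M* = 754 - 1.45·9.33 = 740.

N* ≈ 9.33, M* ≈ 740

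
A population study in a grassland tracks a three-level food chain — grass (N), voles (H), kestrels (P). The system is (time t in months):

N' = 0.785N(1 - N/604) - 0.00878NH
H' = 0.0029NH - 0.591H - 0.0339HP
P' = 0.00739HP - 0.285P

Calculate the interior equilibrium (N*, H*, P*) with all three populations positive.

N* ≈ 343, H* ≈ 38.6, P* ≈ 11.9

From dP/dt = 0: 0.00739H* = 0.285, so H* = 38.6.
From dN/dt = 0: 0.785(1 - N*/604) = 0.00878·38.6, giving N* = 604·(1 - 0.431) = 343.
From dH/dt = 0: 0.0029·343 - 0.591 = 0.0339P*, so P* = 0.405/0.0339 = 11.9.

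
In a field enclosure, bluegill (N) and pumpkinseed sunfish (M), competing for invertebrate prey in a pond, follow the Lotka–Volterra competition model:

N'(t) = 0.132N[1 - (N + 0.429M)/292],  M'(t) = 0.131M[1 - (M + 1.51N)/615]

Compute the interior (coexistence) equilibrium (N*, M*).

N* ≈ 80, M* ≈ 494

Setting both brackets to zero gives the nullclines N + 0.429M = 292 and 1.51N + M = 615.
Substituting M = 615 - 1.51N into the first: N(1 - 0.429·1.51) = 292 - 0.429·615.
So N* = 28.2/0.352 = 80, and then M* = 615 - 1.51·80 = 494.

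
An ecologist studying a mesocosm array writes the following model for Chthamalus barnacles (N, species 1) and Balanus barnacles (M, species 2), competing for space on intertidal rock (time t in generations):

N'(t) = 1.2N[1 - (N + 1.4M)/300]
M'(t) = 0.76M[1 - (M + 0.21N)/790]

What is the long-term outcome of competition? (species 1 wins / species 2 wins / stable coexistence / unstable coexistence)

Compare the nullcline intercepts: K1/α12 = 300/1.4 = 214 < K2 = 790; K2/α21 = 790/0.21 = 3760 > K1 = 300.
Since the inequalities point opposite ways, species 2 can invade but species 1 cannot.

species 2 excludes species 1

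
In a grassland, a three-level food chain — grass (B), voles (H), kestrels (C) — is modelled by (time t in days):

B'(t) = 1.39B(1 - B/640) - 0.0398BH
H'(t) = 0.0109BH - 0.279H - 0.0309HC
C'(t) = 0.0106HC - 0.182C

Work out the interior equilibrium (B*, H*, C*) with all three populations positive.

B* ≈ 325, H* ≈ 17.2, C* ≈ 106

From dC/dt = 0: 0.0106H* = 0.182, so H* = 17.2.
From dB/dt = 0: 1.39(1 - B*/640) = 0.0398·17.2, giving B* = 640·(1 - 0.492) = 325.
From dH/dt = 0: 0.0109·325 - 0.279 = 0.0309C*, so C* = 3.27/0.0309 = 106.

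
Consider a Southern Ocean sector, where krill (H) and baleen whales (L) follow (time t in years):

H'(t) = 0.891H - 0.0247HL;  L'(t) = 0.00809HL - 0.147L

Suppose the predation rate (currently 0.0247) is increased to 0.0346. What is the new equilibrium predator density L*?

L* ≈ 25.8

At the interior fixed point, setting dH/dt = 0 with H > 0 fixes L* = (prey growth rate)/(HL coefficient) — independent of the other coefficients.
With the change, L* = 0.891/0.0346 = 25.8; it falls from 36.1.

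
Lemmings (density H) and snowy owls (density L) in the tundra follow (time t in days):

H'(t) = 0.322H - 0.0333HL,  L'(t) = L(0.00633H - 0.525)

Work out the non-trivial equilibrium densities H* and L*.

H* ≈ 82.9, L* ≈ 9.67

Set dL/dt = 0 with L > 0: 0.00633H - 0.525 = 0, so H* = 0.525/0.00633 = 82.9.
Set dH/dt = 0 with H > 0: 0.322 - 0.0333L = 0, so L* = 0.322/0.0333 = 9.67.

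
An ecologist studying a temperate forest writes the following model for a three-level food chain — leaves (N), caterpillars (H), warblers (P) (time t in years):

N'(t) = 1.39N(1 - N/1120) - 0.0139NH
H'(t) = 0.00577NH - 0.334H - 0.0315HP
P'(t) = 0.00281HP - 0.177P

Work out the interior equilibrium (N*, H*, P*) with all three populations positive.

From dP/dt = 0: 0.00281H* = 0.177, so H* = 63.
From dN/dt = 0: 1.39(1 - N*/1120) = 0.0139·63, giving N* = 1120·(1 - 0.63) = 415.
From dH/dt = 0: 0.00577·415 - 0.334 = 0.0315P*, so P* = 2.06/0.0315 = 65.3.

N* ≈ 415, H* ≈ 63, P* ≈ 65.3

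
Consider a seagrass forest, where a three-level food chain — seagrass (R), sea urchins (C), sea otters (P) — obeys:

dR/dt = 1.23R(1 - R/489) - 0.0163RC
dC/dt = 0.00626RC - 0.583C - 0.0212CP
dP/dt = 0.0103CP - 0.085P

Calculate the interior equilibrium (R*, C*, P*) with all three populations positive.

From dP/dt = 0: 0.0103C* = 0.085, so C* = 8.25.
From dR/dt = 0: 1.23(1 - R*/489) = 0.0163·8.25, giving R* = 489·(1 - 0.109) = 436.
From dC/dt = 0: 0.00626·436 - 0.583 = 0.0212P*, so P* = 2.14/0.0212 = 101.

R* ≈ 436, C* ≈ 8.25, P* ≈ 101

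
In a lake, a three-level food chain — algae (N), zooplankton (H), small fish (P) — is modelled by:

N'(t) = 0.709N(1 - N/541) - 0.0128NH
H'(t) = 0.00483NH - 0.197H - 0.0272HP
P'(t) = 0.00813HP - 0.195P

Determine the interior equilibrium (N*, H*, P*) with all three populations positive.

N* ≈ 307, H* ≈ 24, P* ≈ 47.2

From dP/dt = 0: 0.00813H* = 0.195, so H* = 24.
From dN/dt = 0: 0.709(1 - N*/541) = 0.0128·24, giving N* = 541·(1 - 0.433) = 307.
From dH/dt = 0: 0.00483·307 - 0.197 = 0.0272P*, so P* = 1.28/0.0272 = 47.2.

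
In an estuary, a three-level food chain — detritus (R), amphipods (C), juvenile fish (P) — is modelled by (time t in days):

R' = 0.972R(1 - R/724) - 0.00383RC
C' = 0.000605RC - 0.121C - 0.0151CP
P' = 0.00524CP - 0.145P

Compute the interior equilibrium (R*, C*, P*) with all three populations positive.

R* ≈ 645, C* ≈ 27.7, P* ≈ 17.8

From dP/dt = 0: 0.00524C* = 0.145, so C* = 27.7.
From dR/dt = 0: 0.972(1 - R*/724) = 0.00383·27.7, giving R* = 724·(1 - 0.109) = 645.
From dC/dt = 0: 0.000605·645 - 0.121 = 0.0151P*, so P* = 0.269/0.0151 = 17.8.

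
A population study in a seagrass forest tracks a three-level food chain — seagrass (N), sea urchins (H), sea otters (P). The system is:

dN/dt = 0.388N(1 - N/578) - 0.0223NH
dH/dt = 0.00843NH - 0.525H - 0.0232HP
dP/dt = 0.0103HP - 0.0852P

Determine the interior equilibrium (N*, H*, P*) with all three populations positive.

From dP/dt = 0: 0.0103H* = 0.0852, so H* = 8.27.
From dN/dt = 0: 0.388(1 - N*/578) = 0.0223·8.27, giving N* = 578·(1 - 0.475) = 303.
From dH/dt = 0: 0.00843·303 - 0.525 = 0.0232P*, so P* = 2.03/0.0232 = 87.5.

N* ≈ 303, H* ≈ 8.27, P* ≈ 87.5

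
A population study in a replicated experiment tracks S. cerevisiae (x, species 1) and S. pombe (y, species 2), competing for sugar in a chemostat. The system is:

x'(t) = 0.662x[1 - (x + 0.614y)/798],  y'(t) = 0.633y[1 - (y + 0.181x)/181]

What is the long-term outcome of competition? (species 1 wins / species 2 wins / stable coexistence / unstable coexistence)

Compare the nullcline intercepts: K1/α12 = 798/0.614 = 1300 > K2 = 181; K2/α21 = 181/0.181 = 1000 > K1 = 798.
Since both inequalities hold, each species can invade when rare, so the interior equilibrium is stable.

stable coexistence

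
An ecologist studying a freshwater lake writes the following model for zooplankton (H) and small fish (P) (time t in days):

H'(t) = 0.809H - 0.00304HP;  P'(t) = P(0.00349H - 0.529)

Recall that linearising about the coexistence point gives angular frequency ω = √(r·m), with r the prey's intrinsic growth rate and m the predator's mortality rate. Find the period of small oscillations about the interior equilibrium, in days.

T ≈ 9.6 days

Here r = 0.809 and m = 0.529, so r·m = 0.428.
ω = √0.428 = 0.654 per day, hence T = 2π/ω ≈ 9.6 days.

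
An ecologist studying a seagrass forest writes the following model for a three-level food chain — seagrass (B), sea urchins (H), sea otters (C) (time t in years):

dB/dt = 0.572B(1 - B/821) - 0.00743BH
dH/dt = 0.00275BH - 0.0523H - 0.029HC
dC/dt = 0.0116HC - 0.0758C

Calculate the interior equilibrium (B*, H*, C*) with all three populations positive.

B* ≈ 751, H* ≈ 6.53, C* ≈ 69.4

From dC/dt = 0: 0.0116H* = 0.0758, so H* = 6.53.
From dB/dt = 0: 0.572(1 - B*/821) = 0.00743·6.53, giving B* = 821·(1 - 0.0849) = 751.
From dH/dt = 0: 0.00275·751 - 0.0523 = 0.029C*, so C* = 2.01/0.029 = 69.4.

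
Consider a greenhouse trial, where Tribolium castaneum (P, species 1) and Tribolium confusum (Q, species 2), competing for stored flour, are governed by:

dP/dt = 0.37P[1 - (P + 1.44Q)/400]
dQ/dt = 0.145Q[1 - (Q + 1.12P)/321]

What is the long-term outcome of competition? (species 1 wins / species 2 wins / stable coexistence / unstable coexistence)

Compare the nullcline intercepts: K1/α12 = 400/1.44 = 278 < K2 = 321; K2/α21 = 321/1.12 = 287 < K1 = 400.
Since both are reversed, neither can invade when rare; the interior point is a saddle.

unstable coexistence (outcome depends on initial conditions)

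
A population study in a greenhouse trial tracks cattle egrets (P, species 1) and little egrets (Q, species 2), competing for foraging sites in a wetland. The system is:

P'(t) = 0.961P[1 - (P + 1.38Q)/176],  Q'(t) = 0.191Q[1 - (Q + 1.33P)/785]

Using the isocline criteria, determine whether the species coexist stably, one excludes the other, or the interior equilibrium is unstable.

Compare the nullcline intercepts: K1/α12 = 176/1.38 = 128 < K2 = 785; K2/α21 = 785/1.33 = 590 > K1 = 176.
Since the inequalities point opposite ways, species 2 can invade but species 1 cannot.

species 2 excludes species 1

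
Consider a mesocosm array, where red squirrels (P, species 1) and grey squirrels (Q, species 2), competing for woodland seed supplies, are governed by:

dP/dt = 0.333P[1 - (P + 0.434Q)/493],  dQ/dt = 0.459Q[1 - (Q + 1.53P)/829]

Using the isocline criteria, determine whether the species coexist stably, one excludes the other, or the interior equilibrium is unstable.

stable coexistence

Compare the nullcline intercepts: K1/α12 = 493/0.434 = 1140 > K2 = 829; K2/α21 = 829/1.53 = 542 > K1 = 493.
Since both inequalities hold, each species can invade when rare, so the interior equilibrium is stable.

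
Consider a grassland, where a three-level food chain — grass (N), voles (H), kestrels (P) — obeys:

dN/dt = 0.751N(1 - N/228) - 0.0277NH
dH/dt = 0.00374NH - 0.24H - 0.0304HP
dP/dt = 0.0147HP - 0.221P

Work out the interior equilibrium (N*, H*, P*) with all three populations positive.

N* ≈ 102, H* ≈ 15, P* ≈ 4.6

From dP/dt = 0: 0.0147H* = 0.221, so H* = 15.
From dN/dt = 0: 0.751(1 - N*/228) = 0.0277·15, giving N* = 228·(1 - 0.555) = 102.
From dH/dt = 0: 0.00374·102 - 0.24 = 0.0304P*, so P* = 0.14/0.0304 = 4.6.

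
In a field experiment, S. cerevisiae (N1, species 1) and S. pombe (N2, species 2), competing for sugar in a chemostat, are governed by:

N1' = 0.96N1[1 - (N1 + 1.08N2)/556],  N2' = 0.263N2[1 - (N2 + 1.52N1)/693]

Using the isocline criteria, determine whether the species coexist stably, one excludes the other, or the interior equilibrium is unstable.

unstable coexistence (outcome depends on initial conditions)

Compare the nullcline intercepts: K1/α12 = 556/1.08 = 515 < K2 = 693; K2/α21 = 693/1.52 = 456 < K1 = 556.
Since both are reversed, neither can invade when rare; the interior point is a saddle.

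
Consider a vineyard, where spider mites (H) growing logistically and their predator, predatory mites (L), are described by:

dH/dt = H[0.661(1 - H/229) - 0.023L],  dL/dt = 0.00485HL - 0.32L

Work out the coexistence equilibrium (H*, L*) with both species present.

H* ≈ 66, L* ≈ 20.5

From dL/dt = 0 with L > 0: 0.00485H* = 0.32, so H* = 66.
Substitute into dH/dt = 0: 0.661(1 - 66/229) = 0.023L*.
The bracket is 0.712, giving L* = 0.471/0.023 = 20.5.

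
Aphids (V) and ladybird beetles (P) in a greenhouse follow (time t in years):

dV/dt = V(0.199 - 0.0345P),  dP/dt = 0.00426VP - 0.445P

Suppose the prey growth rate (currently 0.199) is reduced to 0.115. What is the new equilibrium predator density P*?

P* ≈ 3.33

At the interior fixed point, setting dV/dt = 0 with V > 0 fixes P* = (prey growth rate)/(VP coefficient) — independent of the other coefficients.
With the change, P* = 0.115/0.0345 = 3.33; it falls from 5.77.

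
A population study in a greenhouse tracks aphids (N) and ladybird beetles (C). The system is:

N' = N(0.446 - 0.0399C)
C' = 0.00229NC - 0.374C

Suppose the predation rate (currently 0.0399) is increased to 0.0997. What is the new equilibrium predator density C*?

At the interior fixed point, setting dN/dt = 0 with N > 0 fixes C* = (prey growth rate)/(NC coefficient) — independent of the other coefficients.
With the change, C* = 0.446/0.0997 = 4.47; it falls from 11.2.

C* ≈ 4.47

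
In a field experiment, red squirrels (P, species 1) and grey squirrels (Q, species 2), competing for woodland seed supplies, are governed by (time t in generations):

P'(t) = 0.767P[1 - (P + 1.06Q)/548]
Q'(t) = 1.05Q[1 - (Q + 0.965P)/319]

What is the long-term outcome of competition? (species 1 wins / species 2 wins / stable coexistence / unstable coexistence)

species 1 excludes species 2

Compare the nullcline intercepts: K1/α12 = 548/1.06 = 517 > K2 = 319; K2/α21 = 319/0.965 = 331 < K1 = 548.
Since the inequalities point opposite ways, species 1 can invade but species 2 cannot.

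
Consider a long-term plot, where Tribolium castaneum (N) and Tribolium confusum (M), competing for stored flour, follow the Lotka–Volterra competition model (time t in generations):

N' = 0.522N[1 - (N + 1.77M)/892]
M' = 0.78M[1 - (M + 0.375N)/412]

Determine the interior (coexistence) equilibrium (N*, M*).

Setting both brackets to zero gives the nullclines N + 1.77M = 892 and 0.375N + M = 412.
Substituting M = 412 - 0.375N into the first: N(1 - 1.77·0.375) = 892 - 1.77·412.
So N* = 163/0.336 = 484, and then M* = 412 - 0.375·484 = 230.

N* ≈ 484, M* ≈ 230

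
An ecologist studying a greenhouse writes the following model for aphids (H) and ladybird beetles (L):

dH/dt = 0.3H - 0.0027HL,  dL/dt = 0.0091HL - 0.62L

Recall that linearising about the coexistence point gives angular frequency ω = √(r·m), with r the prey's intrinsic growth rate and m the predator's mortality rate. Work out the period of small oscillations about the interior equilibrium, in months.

Here r = 0.3 and m = 0.62, so r·m = 0.186.
ω = √0.186 = 0.431 per month, hence T = 2π/ω ≈ 14.6 months.

T ≈ 14.6 months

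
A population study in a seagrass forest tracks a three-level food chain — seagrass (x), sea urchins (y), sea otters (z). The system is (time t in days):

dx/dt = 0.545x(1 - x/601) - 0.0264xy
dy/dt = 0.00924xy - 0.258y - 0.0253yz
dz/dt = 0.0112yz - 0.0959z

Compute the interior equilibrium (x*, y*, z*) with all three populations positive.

From dz/dt = 0: 0.0112y* = 0.0959, so y* = 8.56.
From dx/dt = 0: 0.545(1 - x*/601) = 0.0264·8.56, giving x* = 601·(1 - 0.415) = 352.
From dy/dt = 0: 0.00924·352 - 0.258 = 0.0253z*, so z* = 2.99/0.0253 = 118.

x* ≈ 352, y* ≈ 8.56, z* ≈ 118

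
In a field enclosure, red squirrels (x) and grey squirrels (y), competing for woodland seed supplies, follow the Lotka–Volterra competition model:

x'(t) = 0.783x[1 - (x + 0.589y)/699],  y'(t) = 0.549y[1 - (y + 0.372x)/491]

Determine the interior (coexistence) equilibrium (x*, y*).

x* ≈ 525, y* ≈ 296

Setting both brackets to zero gives the nullclines x + 0.589y = 699 and 0.372x + y = 491.
Substituting y = 491 - 0.372x into the first: x(1 - 0.589·0.372) = 699 - 0.589·491.
So x* = 410/0.781 = 525, and then y* = 491 - 0.372·525 = 296.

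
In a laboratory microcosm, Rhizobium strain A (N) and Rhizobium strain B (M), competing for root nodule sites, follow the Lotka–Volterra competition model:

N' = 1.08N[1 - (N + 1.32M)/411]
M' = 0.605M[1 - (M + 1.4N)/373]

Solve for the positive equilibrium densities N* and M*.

Setting both brackets to zero gives the nullclines N + 1.32M = 411 and 1.4N + M = 373.
Substituting M = 373 - 1.4N into the first: N(1 - 1.32·1.4) = 411 - 1.32·373.
So N* = -81.4/-0.848 = 95.9, and then M* = 373 - 1.4·95.9 = 239.

N* ≈ 95.9, M* ≈ 239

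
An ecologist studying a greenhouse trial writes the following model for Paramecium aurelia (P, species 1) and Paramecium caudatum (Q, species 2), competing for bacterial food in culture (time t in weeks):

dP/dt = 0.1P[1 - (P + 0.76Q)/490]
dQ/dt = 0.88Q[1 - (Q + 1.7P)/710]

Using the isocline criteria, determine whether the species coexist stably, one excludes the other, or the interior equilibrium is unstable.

Compare the nullcline intercepts: K1/α12 = 490/0.76 = 645 < K2 = 710; K2/α21 = 710/1.7 = 418 < K1 = 490.
Since both are reversed, neither can invade when rare; the interior point is a saddle.

unstable coexistence (outcome depends on initial conditions)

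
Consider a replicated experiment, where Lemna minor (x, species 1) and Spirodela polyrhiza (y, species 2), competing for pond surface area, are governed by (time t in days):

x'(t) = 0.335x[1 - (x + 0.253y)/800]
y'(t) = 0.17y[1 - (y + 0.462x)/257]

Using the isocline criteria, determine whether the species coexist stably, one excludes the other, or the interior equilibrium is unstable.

Compare the nullcline intercepts: K1/α12 = 800/0.253 = 3160 > K2 = 257; K2/α21 = 257/0.462 = 556 < K1 = 800.
Since the inequalities point opposite ways, species 1 can invade but species 2 cannot.

species 1 excludes species 2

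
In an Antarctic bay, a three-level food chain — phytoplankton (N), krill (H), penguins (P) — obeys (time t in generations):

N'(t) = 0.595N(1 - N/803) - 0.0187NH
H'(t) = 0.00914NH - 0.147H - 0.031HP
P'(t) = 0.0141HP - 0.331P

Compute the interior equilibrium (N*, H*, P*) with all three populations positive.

From dP/dt = 0: 0.0141H* = 0.331, so H* = 23.5.
From dN/dt = 0: 0.595(1 - N*/803) = 0.0187·23.5, giving N* = 803·(1 - 0.738) = 211.
From dH/dt = 0: 0.00914·211 - 0.147 = 0.031P*, so P* = 1.78/0.031 = 57.3.

N* ≈ 211, H* ≈ 23.5, P* ≈ 57.3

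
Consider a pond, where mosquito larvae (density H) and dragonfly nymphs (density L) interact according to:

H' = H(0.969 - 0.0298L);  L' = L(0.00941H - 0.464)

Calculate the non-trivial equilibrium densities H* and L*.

Set dL/dt = 0 with L > 0: 0.00941H - 0.464 = 0, so H* = 0.464/0.00941 = 49.3.
Set dH/dt = 0 with H > 0: 0.969 - 0.0298L = 0, so L* = 0.969/0.0298 = 32.5.

H* ≈ 49.3, L* ≈ 32.5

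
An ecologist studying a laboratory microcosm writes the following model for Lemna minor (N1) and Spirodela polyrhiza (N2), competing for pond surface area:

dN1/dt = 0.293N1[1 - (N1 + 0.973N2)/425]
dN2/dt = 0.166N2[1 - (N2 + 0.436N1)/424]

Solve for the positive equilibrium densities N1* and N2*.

N1* ≈ 21.6, N2* ≈ 415

Setting both brackets to zero gives the nullclines N1 + 0.973N2 = 425 and 0.436N1 + N2 = 424.
Substituting N2 = 424 - 0.436N1 into the first: N1(1 - 0.973·0.436) = 425 - 0.973·424.
So N1* = 12.4/0.576 = 21.6, and then N2* = 424 - 0.436·21.6 = 415.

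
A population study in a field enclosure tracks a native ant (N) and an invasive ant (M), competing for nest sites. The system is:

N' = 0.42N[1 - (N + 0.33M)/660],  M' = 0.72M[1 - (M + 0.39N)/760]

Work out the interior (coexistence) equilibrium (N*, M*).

Setting both brackets to zero gives the nullclines N + 0.33M = 660 and 0.39N + M = 760.
Substituting M = 760 - 0.39N into the first: N(1 - 0.33·0.39) = 660 - 0.33·760.
So N* = 409/0.871 = 470, and then M* = 760 - 0.39·470 = 577.

N* ≈ 470, M* ≈ 577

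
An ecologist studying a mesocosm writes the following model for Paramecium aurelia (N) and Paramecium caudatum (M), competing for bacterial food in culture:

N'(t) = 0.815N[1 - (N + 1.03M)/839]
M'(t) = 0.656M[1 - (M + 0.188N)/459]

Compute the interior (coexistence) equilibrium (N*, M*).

Setting both brackets to zero gives the nullclines N + 1.03M = 839 and 0.188N + M = 459.
Substituting M = 459 - 0.188N into the first: N(1 - 1.03·0.188) = 839 - 1.03·459.
So N* = 366/0.806 = 454, and then M* = 459 - 0.188·454 = 374.

N* ≈ 454, M* ≈ 374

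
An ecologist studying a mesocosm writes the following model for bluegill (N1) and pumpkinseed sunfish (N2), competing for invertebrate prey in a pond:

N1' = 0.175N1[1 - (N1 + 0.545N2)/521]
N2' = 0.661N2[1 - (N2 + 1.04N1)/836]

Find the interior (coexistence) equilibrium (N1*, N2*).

N1* ≈ 151, N2* ≈ 679

Setting both brackets to zero gives the nullclines N1 + 0.545N2 = 521 and 1.04N1 + N2 = 836.
Substituting N2 = 836 - 1.04N1 into the first: N1(1 - 0.545·1.04) = 521 - 0.545·836.
So N1* = 65.4/0.433 = 151, and then N2* = 836 - 1.04·151 = 679.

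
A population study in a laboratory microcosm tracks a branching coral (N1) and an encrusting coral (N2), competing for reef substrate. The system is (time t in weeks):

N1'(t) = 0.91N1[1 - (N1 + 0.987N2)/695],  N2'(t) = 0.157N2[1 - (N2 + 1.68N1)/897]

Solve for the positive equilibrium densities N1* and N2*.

N1* ≈ 289, N2* ≈ 411

Setting both brackets to zero gives the nullclines N1 + 0.987N2 = 695 and 1.68N1 + N2 = 897.
Substituting N2 = 897 - 1.68N1 into the first: N1(1 - 0.987·1.68) = 695 - 0.987·897.
So N1* = -190/-0.658 = 289, and then N2* = 897 - 1.68·289 = 411.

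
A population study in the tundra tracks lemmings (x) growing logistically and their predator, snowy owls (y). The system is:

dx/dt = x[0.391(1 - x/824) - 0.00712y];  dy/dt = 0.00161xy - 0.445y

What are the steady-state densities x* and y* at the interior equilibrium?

From dy/dt = 0 with y > 0: 0.00161x* = 0.445, so x* = 276.
Substitute into dx/dt = 0: 0.391(1 - 276/824) = 0.00712y*.
The bracket is 0.665, giving y* = 0.26/0.00712 = 36.5.

x* ≈ 276, y* ≈ 36.5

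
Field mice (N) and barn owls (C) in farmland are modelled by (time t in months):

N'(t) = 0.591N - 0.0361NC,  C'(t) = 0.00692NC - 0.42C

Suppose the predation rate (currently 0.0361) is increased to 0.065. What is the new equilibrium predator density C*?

C* ≈ 9.09

At the interior fixed point, setting dN/dt = 0 with N > 0 fixes C* = (prey growth rate)/(NC coefficient) — independent of the other coefficients.
With the change, C* = 0.591/0.065 = 9.09; it falls from 16.4.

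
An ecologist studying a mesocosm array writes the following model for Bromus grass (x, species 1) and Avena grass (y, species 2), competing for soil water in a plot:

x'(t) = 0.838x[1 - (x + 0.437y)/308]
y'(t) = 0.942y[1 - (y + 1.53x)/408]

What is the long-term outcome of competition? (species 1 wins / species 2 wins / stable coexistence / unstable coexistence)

species 1 excludes species 2

Compare the nullcline intercepts: K1/α12 = 308/0.437 = 705 > K2 = 408; K2/α21 = 408/1.53 = 267 < K1 = 308.
Since the inequalities point opposite ways, species 1 can invade but species 2 cannot.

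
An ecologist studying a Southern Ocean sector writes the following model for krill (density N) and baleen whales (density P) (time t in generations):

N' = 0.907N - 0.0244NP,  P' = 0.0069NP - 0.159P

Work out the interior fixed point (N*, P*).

N* ≈ 23, P* ≈ 37.2

Set dP/dt = 0 with P > 0: 0.0069N - 0.159 = 0, so N* = 0.159/0.0069 = 23.
Set dN/dt = 0 with N > 0: 0.907 - 0.0244P = 0, so P* = 0.907/0.0244 = 37.2.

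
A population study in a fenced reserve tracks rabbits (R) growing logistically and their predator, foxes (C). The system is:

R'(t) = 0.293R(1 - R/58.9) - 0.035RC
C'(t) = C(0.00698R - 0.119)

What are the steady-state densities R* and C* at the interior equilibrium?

From dC/dt = 0 with C > 0: 0.00698R* = 0.119, so R* = 17.
Substitute into dR/dt = 0: 0.293(1 - 17/58.9) = 0.035C*.
The bracket is 0.711, giving C* = 0.208/0.035 = 5.95.

R* ≈ 17, C* ≈ 5.95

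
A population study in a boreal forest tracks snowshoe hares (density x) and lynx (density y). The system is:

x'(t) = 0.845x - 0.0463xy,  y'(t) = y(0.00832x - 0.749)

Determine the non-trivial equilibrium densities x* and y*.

x* ≈ 90, y* ≈ 18.3

Set dy/dt = 0 with y > 0: 0.00832x - 0.749 = 0, so x* = 0.749/0.00832 = 90.
Set dx/dt = 0 with x > 0: 0.845 - 0.0463y = 0, so y* = 0.845/0.0463 = 18.3.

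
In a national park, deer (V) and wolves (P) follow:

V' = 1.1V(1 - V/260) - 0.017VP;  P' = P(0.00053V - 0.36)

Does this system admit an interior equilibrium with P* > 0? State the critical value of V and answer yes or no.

The predator equation gives dP/dt > 0 only when V > 0.36/0.00053 = 679.
Without the predator, V → K = 260. Since 260 < 679, the predator cannot invade.

Threshold V = 679; K < 679, so no, the predator goes extinct.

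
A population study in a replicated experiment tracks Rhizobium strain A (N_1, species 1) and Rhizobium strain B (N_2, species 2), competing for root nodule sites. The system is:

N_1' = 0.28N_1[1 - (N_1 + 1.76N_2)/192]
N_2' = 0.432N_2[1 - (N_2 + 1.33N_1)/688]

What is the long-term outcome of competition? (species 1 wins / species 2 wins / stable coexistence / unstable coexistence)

species 2 excludes species 1

Compare the nullcline intercepts: K1/α12 = 192/1.76 = 109 < K2 = 688; K2/α21 = 688/1.33 = 517 > K1 = 192.
Since the inequalities point opposite ways, species 2 can invade but species 1 cannot.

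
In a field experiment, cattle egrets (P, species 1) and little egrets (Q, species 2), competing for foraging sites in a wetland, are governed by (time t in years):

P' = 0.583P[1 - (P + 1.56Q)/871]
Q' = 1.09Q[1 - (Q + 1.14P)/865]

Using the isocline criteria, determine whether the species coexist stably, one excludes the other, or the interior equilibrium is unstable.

unstable coexistence (outcome depends on initial conditions)

Compare the nullcline intercepts: K1/α12 = 871/1.56 = 558 < K2 = 865; K2/α21 = 865/1.14 = 759 < K1 = 871.
Since both are reversed, neither can invade when rare; the interior point is a saddle.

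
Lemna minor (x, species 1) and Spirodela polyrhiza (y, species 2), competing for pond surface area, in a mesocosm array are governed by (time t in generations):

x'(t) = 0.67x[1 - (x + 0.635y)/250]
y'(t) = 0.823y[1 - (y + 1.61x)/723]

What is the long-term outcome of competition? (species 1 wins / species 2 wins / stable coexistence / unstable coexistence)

Compare the nullcline intercepts: K1/α12 = 250/0.635 = 394 < K2 = 723; K2/α21 = 723/1.61 = 449 > K1 = 250.
Since the inequalities point opposite ways, species 2 can invade but species 1 cannot.

species 2 excludes species 1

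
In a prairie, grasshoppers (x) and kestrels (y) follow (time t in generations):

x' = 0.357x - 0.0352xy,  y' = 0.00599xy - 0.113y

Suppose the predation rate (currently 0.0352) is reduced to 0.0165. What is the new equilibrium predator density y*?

y* ≈ 21.6

At the interior fixed point, setting dx/dt = 0 with x > 0 fixes y* = (prey growth rate)/(xy coefficient) — independent of the other coefficients.
With the change, y* = 0.357/0.0165 = 21.6; it rises from 10.1.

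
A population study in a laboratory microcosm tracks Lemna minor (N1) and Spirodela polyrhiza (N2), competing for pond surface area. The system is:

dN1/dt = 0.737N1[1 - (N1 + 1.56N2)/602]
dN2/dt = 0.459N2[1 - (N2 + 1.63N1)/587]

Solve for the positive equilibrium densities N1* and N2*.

N1* ≈ 203, N2* ≈ 256

Setting both brackets to zero gives the nullclines N1 + 1.56N2 = 602 and 1.63N1 + N2 = 587.
Substituting N2 = 587 - 1.63N1 into the first: N1(1 - 1.56·1.63) = 602 - 1.56·587.
So N1* = -314/-1.54 = 203, and then N2* = 587 - 1.63·203 = 256.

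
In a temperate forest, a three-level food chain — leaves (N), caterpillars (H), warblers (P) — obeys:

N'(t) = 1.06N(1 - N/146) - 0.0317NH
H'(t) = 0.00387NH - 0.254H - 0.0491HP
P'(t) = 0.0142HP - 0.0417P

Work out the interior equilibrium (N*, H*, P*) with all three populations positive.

N* ≈ 133, H* ≈ 2.94, P* ≈ 5.32

From dP/dt = 0: 0.0142H* = 0.0417, so H* = 2.94.
From dN/dt = 0: 1.06(1 - N*/146) = 0.0317·2.94, giving N* = 146·(1 - 0.0878) = 133.
From dH/dt = 0: 0.00387·133 - 0.254 = 0.0491P*, so P* = 0.261/0.0491 = 5.32.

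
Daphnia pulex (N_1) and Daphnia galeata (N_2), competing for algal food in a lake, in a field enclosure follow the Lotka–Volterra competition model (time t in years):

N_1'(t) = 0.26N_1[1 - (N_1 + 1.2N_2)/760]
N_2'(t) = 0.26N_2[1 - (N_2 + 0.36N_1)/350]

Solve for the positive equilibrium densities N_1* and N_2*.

N_1* ≈ 599, N_2* ≈ 135

Setting both brackets to zero gives the nullclines N_1 + 1.2N_2 = 760 and 0.36N_1 + N_2 = 350.
Substituting N_2 = 350 - 0.36N_1 into the first: N_1(1 - 1.2·0.36) = 760 - 1.2·350.
So N_1* = 340/0.568 = 599, and then N_2* = 350 - 0.36·599 = 135.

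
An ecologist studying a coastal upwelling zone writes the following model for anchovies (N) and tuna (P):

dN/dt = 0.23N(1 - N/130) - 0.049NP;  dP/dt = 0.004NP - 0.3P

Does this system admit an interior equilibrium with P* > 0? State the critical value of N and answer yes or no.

Threshold N = 75; K > 75, so yes, the predator persists.

The predator equation gives dP/dt > 0 only when N > 0.3/0.004 = 75.
Without the predator, N → K = 130. Since 130 > 75, the predator can invade and persist.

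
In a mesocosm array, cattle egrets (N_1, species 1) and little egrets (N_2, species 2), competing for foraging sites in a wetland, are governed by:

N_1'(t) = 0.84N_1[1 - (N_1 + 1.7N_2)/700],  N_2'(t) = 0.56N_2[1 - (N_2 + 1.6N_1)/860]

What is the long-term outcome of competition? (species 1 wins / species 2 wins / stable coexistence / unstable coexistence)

unstable coexistence (outcome depends on initial conditions)

Compare the nullcline intercepts: K1/α12 = 700/1.7 = 412 < K2 = 860; K2/α21 = 860/1.6 = 538 < K1 = 700.
Since both are reversed, neither can invade when rare; the interior point is a saddle.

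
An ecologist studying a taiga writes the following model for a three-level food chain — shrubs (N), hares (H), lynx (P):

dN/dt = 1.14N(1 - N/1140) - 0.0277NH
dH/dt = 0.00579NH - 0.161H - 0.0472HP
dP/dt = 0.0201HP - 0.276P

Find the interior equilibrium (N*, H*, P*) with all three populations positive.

N* ≈ 760, H* ≈ 13.7, P* ≈ 89.8

From dP/dt = 0: 0.0201H* = 0.276, so H* = 13.7.
From dN/dt = 0: 1.14(1 - N*/1140) = 0.0277·13.7, giving N* = 1140·(1 - 0.334) = 760.
From dH/dt = 0: 0.00579·760 - 0.161 = 0.0472P*, so P* = 4.24/0.0472 = 89.8.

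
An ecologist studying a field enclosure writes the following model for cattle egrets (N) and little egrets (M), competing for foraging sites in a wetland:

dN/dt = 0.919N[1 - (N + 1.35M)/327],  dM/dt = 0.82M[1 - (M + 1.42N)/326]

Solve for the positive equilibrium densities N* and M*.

Setting both brackets to zero gives the nullclines N + 1.35M = 327 and 1.42N + M = 326.
Substituting M = 326 - 1.42N into the first: N(1 - 1.35·1.42) = 327 - 1.35·326.
So N* = -113/-0.917 = 123, and then M* = 326 - 1.42·123 = 151.

N* ≈ 123, M* ≈ 151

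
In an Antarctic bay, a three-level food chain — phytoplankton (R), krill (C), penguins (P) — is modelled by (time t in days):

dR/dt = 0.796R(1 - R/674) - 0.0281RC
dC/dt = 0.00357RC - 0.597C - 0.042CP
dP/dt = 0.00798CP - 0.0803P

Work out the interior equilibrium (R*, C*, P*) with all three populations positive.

R* ≈ 435, C* ≈ 10.1, P* ≈ 22.7

From dP/dt = 0: 0.00798C* = 0.0803, so C* = 10.1.
From dR/dt = 0: 0.796(1 - R*/674) = 0.0281·10.1, giving R* = 674·(1 - 0.355) = 435.
From dC/dt = 0: 0.00357·435 - 0.597 = 0.042P*, so P* = 0.954/0.042 = 22.7.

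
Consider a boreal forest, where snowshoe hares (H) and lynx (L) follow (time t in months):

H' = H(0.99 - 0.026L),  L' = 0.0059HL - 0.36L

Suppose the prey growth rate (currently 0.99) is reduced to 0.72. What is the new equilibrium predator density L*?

L* ≈ 27.7

At the interior fixed point, setting dH/dt = 0 with H > 0 fixes L* = (prey growth rate)/(HL coefficient) — independent of the other coefficients.
With the change, L* = 0.72/0.026 = 27.7; it falls from 38.1.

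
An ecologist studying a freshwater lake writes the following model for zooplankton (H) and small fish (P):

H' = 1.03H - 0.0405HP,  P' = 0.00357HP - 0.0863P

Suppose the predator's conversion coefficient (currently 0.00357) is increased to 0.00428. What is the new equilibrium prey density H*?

At the interior fixed point, setting dP/dt = 0 with P > 0 fixes H* = (predator death rate)/(HP coefficient) — independent of the other coefficients.
With the change, H* = 0.0863/0.00428 = 20.2; it falls from 24.2.

H* ≈ 20.2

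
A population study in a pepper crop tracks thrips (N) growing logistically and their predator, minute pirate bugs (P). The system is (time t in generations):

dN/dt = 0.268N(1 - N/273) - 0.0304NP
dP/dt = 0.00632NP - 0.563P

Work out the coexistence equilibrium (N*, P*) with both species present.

From dP/dt = 0 with P > 0: 0.00632N* = 0.563, so N* = 89.1.
Substitute into dN/dt = 0: 0.268(1 - 89.1/273) = 0.0304P*.
The bracket is 0.674, giving P* = 0.181/0.0304 = 5.94.

N* ≈ 89.1, P* ≈ 5.94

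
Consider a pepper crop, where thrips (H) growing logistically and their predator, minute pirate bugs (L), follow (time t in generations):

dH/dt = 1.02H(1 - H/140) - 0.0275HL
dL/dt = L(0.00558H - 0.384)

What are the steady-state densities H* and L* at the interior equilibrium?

From dL/dt = 0 with L > 0: 0.00558H* = 0.384, so H* = 68.8.
Substitute into dH/dt = 0: 1.02(1 - 68.8/140) = 0.0275L*.
The bracket is 0.508, giving L* = 0.519/0.0275 = 18.9.

H* ≈ 68.8, L* ≈ 18.9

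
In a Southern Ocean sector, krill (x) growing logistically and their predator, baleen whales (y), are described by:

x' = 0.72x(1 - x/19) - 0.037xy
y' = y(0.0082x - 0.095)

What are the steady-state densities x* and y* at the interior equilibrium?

From dy/dt = 0 with y > 0: 0.0082x* = 0.095, so x* = 11.6.
Substitute into dx/dt = 0: 0.72(1 - 11.6/19) = 0.037y*.
The bracket is 0.39, giving y* = 0.281/0.037 = 7.59.

x* ≈ 11.6, y* ≈ 7.59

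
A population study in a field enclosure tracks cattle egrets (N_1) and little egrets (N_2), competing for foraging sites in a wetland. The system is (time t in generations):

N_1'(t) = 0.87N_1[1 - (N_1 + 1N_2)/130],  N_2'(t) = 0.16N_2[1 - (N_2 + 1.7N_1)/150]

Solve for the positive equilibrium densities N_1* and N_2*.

N_1* ≈ 28.6, N_2* ≈ 101

Setting both brackets to zero gives the nullclines N_1 + 1N_2 = 130 and 1.7N_1 + N_2 = 150.
Substituting N_2 = 150 - 1.7N_1 into the first: N_1(1 - 1·1.7) = 130 - 1·150.
So N_1* = -20/-0.7 = 28.6, and then N_2* = 150 - 1.7·28.6 = 101.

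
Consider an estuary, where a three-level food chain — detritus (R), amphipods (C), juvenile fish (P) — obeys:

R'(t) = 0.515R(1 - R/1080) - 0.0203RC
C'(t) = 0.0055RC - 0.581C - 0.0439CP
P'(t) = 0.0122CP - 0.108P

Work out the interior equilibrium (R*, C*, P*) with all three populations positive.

R* ≈ 703, C* ≈ 8.85, P* ≈ 74.9

From dP/dt = 0: 0.0122C* = 0.108, so C* = 8.85.
From dR/dt = 0: 0.515(1 - R*/1080) = 0.0203·8.85, giving R* = 1080·(1 - 0.349) = 703.
From dC/dt = 0: 0.0055·703 - 0.581 = 0.0439P*, so P* = 3.29/0.0439 = 74.9.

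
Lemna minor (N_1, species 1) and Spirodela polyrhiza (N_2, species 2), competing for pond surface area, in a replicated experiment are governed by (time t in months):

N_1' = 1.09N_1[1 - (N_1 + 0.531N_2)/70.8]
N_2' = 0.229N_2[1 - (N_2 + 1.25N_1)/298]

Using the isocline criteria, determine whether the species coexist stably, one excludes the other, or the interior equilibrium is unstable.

species 2 excludes species 1

Compare the nullcline intercepts: K1/α12 = 70.8/0.531 = 133 < K2 = 298; K2/α21 = 298/1.25 = 238 > K1 = 70.8.
Since the inequalities point opposite ways, species 2 can invade but species 1 cannot.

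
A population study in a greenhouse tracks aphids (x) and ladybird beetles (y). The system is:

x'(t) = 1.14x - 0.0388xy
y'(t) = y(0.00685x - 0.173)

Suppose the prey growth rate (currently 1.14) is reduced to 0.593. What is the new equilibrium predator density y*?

y* ≈ 15.3

At the interior fixed point, setting dx/dt = 0 with x > 0 fixes y* = (prey growth rate)/(xy coefficient) — independent of the other coefficients.
With the change, y* = 0.593/0.0388 = 15.3; it falls from 29.4.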